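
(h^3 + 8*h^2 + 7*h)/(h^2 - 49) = h*(h + 1)/(h - 7)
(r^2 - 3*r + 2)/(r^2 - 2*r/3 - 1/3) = 3*(r - 2)/(3*r + 1)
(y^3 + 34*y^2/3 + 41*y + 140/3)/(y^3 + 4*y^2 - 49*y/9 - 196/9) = 3*(y + 5)/(3*y - 7)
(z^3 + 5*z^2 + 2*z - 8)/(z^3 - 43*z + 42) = (z^2 + 6*z + 8)/(z^2 + z - 42)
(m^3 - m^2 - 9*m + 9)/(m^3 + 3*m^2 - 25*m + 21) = (m + 3)/(m + 7)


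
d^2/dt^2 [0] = 0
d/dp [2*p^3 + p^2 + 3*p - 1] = 6*p^2 + 2*p + 3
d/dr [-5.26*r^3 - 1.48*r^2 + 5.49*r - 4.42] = -15.78*r^2 - 2.96*r + 5.49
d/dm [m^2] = 2*m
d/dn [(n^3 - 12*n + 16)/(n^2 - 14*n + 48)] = (n^4 - 28*n^3 + 156*n^2 - 32*n - 352)/(n^4 - 28*n^3 + 292*n^2 - 1344*n + 2304)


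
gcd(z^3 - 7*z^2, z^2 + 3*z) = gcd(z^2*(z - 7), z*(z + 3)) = z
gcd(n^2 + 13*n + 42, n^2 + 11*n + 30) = n + 6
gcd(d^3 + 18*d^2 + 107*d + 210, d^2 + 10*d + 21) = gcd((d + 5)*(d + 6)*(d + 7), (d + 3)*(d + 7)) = d + 7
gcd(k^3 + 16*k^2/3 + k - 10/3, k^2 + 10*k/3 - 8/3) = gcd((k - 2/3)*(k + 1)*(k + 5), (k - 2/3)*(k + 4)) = k - 2/3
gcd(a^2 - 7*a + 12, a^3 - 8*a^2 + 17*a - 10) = 1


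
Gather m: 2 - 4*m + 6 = 8 - 4*m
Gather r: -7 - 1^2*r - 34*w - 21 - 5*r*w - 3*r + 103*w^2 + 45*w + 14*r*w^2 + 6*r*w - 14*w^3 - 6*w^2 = r*(14*w^2 + w - 4) - 14*w^3 + 97*w^2 + 11*w - 28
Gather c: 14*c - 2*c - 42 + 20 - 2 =12*c - 24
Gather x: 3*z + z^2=z^2 + 3*z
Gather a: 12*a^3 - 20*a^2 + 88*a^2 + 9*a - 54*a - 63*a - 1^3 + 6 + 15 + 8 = 12*a^3 + 68*a^2 - 108*a + 28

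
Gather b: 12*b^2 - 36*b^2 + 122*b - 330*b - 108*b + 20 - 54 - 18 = -24*b^2 - 316*b - 52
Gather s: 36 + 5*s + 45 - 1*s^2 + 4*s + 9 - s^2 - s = -2*s^2 + 8*s + 90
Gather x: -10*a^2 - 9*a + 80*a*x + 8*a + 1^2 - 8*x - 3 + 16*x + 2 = -10*a^2 - a + x*(80*a + 8)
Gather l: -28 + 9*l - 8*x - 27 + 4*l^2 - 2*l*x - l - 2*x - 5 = 4*l^2 + l*(8 - 2*x) - 10*x - 60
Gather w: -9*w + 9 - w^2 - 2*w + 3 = -w^2 - 11*w + 12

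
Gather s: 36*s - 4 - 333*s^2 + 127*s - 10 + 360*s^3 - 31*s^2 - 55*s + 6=360*s^3 - 364*s^2 + 108*s - 8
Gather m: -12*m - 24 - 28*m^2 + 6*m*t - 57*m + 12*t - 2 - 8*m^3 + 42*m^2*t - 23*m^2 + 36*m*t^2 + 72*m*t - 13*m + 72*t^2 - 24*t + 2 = -8*m^3 + m^2*(42*t - 51) + m*(36*t^2 + 78*t - 82) + 72*t^2 - 12*t - 24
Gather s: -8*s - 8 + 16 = 8 - 8*s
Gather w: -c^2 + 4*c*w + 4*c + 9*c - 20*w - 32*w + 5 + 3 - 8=-c^2 + 13*c + w*(4*c - 52)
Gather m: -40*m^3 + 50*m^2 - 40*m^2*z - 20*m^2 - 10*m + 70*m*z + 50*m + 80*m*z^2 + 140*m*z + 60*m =-40*m^3 + m^2*(30 - 40*z) + m*(80*z^2 + 210*z + 100)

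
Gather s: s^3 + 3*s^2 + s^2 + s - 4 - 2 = s^3 + 4*s^2 + s - 6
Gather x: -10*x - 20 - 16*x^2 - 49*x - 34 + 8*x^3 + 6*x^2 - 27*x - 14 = 8*x^3 - 10*x^2 - 86*x - 68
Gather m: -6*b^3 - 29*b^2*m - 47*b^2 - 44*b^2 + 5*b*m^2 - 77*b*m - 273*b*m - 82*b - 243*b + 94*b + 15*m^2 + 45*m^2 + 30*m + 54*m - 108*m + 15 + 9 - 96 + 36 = -6*b^3 - 91*b^2 - 231*b + m^2*(5*b + 60) + m*(-29*b^2 - 350*b - 24) - 36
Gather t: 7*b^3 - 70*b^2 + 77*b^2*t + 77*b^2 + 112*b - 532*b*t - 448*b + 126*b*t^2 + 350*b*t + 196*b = 7*b^3 + 7*b^2 + 126*b*t^2 - 140*b + t*(77*b^2 - 182*b)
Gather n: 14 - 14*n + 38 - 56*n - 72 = -70*n - 20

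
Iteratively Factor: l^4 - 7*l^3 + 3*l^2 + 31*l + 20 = (l + 1)*(l^3 - 8*l^2 + 11*l + 20) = (l - 4)*(l + 1)*(l^2 - 4*l - 5) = (l - 5)*(l - 4)*(l + 1)*(l + 1)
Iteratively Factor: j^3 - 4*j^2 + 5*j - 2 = (j - 1)*(j^2 - 3*j + 2) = (j - 2)*(j - 1)*(j - 1)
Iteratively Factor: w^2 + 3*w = (w)*(w + 3)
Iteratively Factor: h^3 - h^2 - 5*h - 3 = (h + 1)*(h^2 - 2*h - 3) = (h + 1)^2*(h - 3)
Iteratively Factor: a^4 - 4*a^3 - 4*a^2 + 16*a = (a - 2)*(a^3 - 2*a^2 - 8*a) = (a - 4)*(a - 2)*(a^2 + 2*a) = a*(a - 4)*(a - 2)*(a + 2)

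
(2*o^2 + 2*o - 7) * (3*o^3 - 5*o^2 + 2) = 6*o^5 - 4*o^4 - 31*o^3 + 39*o^2 + 4*o - 14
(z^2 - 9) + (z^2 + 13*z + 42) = 2*z^2 + 13*z + 33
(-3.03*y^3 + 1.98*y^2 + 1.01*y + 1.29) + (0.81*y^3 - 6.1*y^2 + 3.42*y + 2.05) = -2.22*y^3 - 4.12*y^2 + 4.43*y + 3.34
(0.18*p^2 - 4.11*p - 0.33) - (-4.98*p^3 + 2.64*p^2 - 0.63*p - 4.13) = 4.98*p^3 - 2.46*p^2 - 3.48*p + 3.8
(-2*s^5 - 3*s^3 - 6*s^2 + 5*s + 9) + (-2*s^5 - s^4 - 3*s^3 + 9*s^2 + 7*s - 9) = -4*s^5 - s^4 - 6*s^3 + 3*s^2 + 12*s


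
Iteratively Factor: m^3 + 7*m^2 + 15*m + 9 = (m + 1)*(m^2 + 6*m + 9) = (m + 1)*(m + 3)*(m + 3)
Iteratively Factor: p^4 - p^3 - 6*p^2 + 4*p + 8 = (p + 1)*(p^3 - 2*p^2 - 4*p + 8) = (p - 2)*(p + 1)*(p^2 - 4) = (p - 2)^2*(p + 1)*(p + 2)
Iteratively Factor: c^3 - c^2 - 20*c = (c - 5)*(c^2 + 4*c) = c*(c - 5)*(c + 4)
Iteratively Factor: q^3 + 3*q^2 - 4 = (q - 1)*(q^2 + 4*q + 4) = (q - 1)*(q + 2)*(q + 2)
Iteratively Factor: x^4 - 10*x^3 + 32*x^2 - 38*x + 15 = (x - 1)*(x^3 - 9*x^2 + 23*x - 15) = (x - 5)*(x - 1)*(x^2 - 4*x + 3) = (x - 5)*(x - 1)^2*(x - 3)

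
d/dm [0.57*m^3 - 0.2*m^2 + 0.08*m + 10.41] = 1.71*m^2 - 0.4*m + 0.08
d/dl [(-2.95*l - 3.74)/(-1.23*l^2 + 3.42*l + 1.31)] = (-3.6285*l^2 - 9.2004*l + 8.9263)/(1.5129*l^4 - 8.4132*l^3 + 8.4738*l^2 + 8.9604*l + 1.7161)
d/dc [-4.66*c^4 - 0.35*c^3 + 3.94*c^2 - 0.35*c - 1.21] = -18.64*c^3 - 1.05*c^2 + 7.88*c - 0.35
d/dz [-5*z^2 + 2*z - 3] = 2 - 10*z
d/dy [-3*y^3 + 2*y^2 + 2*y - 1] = -9*y^2 + 4*y + 2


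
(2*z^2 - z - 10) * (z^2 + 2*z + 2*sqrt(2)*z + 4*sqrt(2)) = 2*z^4 + 3*z^3 + 4*sqrt(2)*z^3 - 12*z^2 + 6*sqrt(2)*z^2 - 24*sqrt(2)*z - 20*z - 40*sqrt(2)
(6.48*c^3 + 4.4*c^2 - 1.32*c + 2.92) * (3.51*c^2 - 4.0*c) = 22.7448*c^5 - 10.476*c^4 - 22.2332*c^3 + 15.5292*c^2 - 11.68*c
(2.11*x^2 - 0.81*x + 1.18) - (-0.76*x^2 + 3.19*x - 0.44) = 2.87*x^2 - 4.0*x + 1.62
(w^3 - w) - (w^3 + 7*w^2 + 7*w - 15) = -7*w^2 - 8*w + 15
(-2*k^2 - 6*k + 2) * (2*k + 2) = -4*k^3 - 16*k^2 - 8*k + 4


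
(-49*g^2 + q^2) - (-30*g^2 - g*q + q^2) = -19*g^2 + g*q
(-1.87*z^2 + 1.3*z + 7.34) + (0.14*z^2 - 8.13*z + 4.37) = -1.73*z^2 - 6.83*z + 11.71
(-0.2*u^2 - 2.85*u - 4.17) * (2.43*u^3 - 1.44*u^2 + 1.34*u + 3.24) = -0.486*u^5 - 6.6375*u^4 - 6.2971*u^3 + 1.5378*u^2 - 14.8218*u - 13.5108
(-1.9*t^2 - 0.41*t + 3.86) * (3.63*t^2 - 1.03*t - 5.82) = -6.897*t^4 + 0.4687*t^3 + 25.4921*t^2 - 1.5896*t - 22.4652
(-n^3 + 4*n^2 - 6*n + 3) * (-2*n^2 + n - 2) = 2*n^5 - 9*n^4 + 18*n^3 - 20*n^2 + 15*n - 6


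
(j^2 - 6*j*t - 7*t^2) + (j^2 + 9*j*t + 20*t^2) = 2*j^2 + 3*j*t + 13*t^2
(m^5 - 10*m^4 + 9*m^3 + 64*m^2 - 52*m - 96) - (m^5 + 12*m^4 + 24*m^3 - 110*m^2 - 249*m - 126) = -22*m^4 - 15*m^3 + 174*m^2 + 197*m + 30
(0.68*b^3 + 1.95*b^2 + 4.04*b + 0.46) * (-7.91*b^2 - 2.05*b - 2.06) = -5.3788*b^5 - 16.8185*b^4 - 37.3547*b^3 - 15.9376*b^2 - 9.2654*b - 0.9476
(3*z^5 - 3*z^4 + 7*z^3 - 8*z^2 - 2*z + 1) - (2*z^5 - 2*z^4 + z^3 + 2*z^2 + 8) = z^5 - z^4 + 6*z^3 - 10*z^2 - 2*z - 7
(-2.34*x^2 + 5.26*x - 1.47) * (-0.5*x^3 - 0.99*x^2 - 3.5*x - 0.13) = 1.17*x^5 - 0.3134*x^4 + 3.7176*x^3 - 16.6505*x^2 + 4.4612*x + 0.1911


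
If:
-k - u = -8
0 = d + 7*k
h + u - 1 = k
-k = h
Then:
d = -49/3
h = -7/3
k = 7/3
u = 17/3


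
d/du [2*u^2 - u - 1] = 4*u - 1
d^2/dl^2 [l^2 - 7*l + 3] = 2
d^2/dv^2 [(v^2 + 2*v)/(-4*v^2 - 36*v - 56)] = 7/(2*(v^3 + 21*v^2 + 147*v + 343))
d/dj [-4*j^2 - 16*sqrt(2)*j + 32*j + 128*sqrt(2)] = -8*j - 16*sqrt(2) + 32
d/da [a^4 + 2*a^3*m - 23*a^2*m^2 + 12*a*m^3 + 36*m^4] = 4*a^3 + 6*a^2*m - 46*a*m^2 + 12*m^3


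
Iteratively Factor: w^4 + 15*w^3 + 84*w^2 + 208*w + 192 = (w + 4)*(w^3 + 11*w^2 + 40*w + 48) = (w + 4)^2*(w^2 + 7*w + 12) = (w + 4)^3*(w + 3)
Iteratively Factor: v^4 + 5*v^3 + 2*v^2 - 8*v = (v + 2)*(v^3 + 3*v^2 - 4*v) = (v - 1)*(v + 2)*(v^2 + 4*v) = v*(v - 1)*(v + 2)*(v + 4)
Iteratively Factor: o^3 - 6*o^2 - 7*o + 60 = (o - 4)*(o^2 - 2*o - 15) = (o - 5)*(o - 4)*(o + 3)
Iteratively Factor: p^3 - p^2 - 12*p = (p + 3)*(p^2 - 4*p) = (p - 4)*(p + 3)*(p)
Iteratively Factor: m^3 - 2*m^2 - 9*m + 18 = (m + 3)*(m^2 - 5*m + 6) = (m - 2)*(m + 3)*(m - 3)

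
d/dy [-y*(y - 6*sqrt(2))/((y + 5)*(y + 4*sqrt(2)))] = (y*(y + 5)*(y - 6*sqrt(2)) + y*(y - 6*sqrt(2))*(y + 4*sqrt(2)) + 2*(-y + 3*sqrt(2))*(y + 5)*(y + 4*sqrt(2)))/((y + 5)^2*(y + 4*sqrt(2))^2)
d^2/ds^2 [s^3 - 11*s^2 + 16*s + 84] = 6*s - 22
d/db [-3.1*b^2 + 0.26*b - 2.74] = 0.26 - 6.2*b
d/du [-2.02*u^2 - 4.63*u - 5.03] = -4.04*u - 4.63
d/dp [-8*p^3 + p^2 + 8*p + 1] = -24*p^2 + 2*p + 8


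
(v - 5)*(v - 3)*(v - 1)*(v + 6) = v^4 - 3*v^3 - 31*v^2 + 123*v - 90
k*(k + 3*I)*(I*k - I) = I*k^3 - 3*k^2 - I*k^2 + 3*k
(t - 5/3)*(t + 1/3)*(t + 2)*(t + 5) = t^4 + 17*t^3/3 + t^2/9 - 155*t/9 - 50/9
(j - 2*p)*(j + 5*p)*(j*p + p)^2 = j^4*p^2 + 3*j^3*p^3 + 2*j^3*p^2 - 10*j^2*p^4 + 6*j^2*p^3 + j^2*p^2 - 20*j*p^4 + 3*j*p^3 - 10*p^4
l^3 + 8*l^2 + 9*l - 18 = (l - 1)*(l + 3)*(l + 6)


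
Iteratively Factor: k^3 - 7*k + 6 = (k - 2)*(k^2 + 2*k - 3) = (k - 2)*(k - 1)*(k + 3)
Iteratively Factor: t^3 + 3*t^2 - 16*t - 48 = (t - 4)*(t^2 + 7*t + 12) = (t - 4)*(t + 3)*(t + 4)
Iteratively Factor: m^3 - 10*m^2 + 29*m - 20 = (m - 5)*(m^2 - 5*m + 4) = (m - 5)*(m - 1)*(m - 4)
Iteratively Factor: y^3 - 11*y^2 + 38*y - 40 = (y - 2)*(y^2 - 9*y + 20) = (y - 5)*(y - 2)*(y - 4)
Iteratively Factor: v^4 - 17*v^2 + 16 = (v + 4)*(v^3 - 4*v^2 - v + 4) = (v - 1)*(v + 4)*(v^2 - 3*v - 4) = (v - 1)*(v + 1)*(v + 4)*(v - 4)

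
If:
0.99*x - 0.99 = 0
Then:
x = 1.00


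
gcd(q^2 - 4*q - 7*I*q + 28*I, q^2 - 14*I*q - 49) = q - 7*I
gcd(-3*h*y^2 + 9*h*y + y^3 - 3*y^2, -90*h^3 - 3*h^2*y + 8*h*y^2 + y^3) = -3*h + y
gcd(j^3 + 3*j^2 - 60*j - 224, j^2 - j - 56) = j^2 - j - 56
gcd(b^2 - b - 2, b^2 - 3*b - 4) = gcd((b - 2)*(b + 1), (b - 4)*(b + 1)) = b + 1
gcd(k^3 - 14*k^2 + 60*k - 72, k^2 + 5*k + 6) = 1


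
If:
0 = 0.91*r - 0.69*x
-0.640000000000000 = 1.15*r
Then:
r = -0.56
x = -0.73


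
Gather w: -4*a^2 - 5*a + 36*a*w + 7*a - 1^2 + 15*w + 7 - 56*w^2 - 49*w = -4*a^2 + 2*a - 56*w^2 + w*(36*a - 34) + 6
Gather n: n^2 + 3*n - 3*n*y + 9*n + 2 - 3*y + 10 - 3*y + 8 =n^2 + n*(12 - 3*y) - 6*y + 20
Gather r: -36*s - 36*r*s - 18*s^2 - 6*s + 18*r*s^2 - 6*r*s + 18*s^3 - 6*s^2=r*(18*s^2 - 42*s) + 18*s^3 - 24*s^2 - 42*s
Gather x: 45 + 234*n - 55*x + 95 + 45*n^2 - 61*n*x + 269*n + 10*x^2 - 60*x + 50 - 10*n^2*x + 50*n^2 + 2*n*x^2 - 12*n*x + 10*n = 95*n^2 + 513*n + x^2*(2*n + 10) + x*(-10*n^2 - 73*n - 115) + 190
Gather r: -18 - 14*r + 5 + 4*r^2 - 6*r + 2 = 4*r^2 - 20*r - 11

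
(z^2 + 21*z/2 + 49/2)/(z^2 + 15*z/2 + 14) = (z + 7)/(z + 4)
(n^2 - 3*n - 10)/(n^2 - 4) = (n - 5)/(n - 2)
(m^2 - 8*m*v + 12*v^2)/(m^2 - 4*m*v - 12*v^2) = (m - 2*v)/(m + 2*v)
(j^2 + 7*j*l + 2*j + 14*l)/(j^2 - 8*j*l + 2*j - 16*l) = (j + 7*l)/(j - 8*l)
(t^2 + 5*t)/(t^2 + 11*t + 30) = t/(t + 6)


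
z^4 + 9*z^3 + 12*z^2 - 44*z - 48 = (z - 2)*(z + 1)*(z + 4)*(z + 6)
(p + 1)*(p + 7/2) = p^2 + 9*p/2 + 7/2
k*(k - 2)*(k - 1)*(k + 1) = k^4 - 2*k^3 - k^2 + 2*k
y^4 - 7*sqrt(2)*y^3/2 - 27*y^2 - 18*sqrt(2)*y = y*(y - 6*sqrt(2))*(y + sqrt(2))*(y + 3*sqrt(2)/2)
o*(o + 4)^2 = o^3 + 8*o^2 + 16*o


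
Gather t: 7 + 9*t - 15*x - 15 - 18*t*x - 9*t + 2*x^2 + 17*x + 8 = -18*t*x + 2*x^2 + 2*x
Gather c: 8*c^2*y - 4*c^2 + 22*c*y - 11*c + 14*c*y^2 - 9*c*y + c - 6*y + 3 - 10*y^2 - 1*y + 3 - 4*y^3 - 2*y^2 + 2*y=c^2*(8*y - 4) + c*(14*y^2 + 13*y - 10) - 4*y^3 - 12*y^2 - 5*y + 6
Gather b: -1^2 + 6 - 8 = -3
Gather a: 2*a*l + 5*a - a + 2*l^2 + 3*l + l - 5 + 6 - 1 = a*(2*l + 4) + 2*l^2 + 4*l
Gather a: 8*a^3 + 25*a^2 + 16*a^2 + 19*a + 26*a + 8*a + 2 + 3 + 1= 8*a^3 + 41*a^2 + 53*a + 6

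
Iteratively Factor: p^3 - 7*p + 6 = (p + 3)*(p^2 - 3*p + 2) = (p - 2)*(p + 3)*(p - 1)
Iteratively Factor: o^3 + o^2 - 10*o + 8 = (o + 4)*(o^2 - 3*o + 2) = (o - 2)*(o + 4)*(o - 1)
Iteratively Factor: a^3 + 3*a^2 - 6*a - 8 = (a - 2)*(a^2 + 5*a + 4) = (a - 2)*(a + 4)*(a + 1)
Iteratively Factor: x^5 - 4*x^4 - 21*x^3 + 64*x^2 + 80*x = (x + 4)*(x^4 - 8*x^3 + 11*x^2 + 20*x) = (x + 1)*(x + 4)*(x^3 - 9*x^2 + 20*x) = (x - 4)*(x + 1)*(x + 4)*(x^2 - 5*x) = (x - 5)*(x - 4)*(x + 1)*(x + 4)*(x)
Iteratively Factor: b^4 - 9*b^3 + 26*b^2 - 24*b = (b - 3)*(b^3 - 6*b^2 + 8*b) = (b - 4)*(b - 3)*(b^2 - 2*b) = b*(b - 4)*(b - 3)*(b - 2)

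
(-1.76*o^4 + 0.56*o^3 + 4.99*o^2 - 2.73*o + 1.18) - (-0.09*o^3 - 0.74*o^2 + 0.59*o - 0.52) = -1.76*o^4 + 0.65*o^3 + 5.73*o^2 - 3.32*o + 1.7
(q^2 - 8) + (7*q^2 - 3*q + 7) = 8*q^2 - 3*q - 1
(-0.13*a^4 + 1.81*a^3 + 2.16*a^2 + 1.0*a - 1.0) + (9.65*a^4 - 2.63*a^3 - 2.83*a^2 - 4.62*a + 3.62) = 9.52*a^4 - 0.82*a^3 - 0.67*a^2 - 3.62*a + 2.62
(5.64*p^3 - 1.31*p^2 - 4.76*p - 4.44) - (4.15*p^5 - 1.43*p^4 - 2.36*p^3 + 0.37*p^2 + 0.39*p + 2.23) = -4.15*p^5 + 1.43*p^4 + 8.0*p^3 - 1.68*p^2 - 5.15*p - 6.67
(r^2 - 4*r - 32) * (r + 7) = r^3 + 3*r^2 - 60*r - 224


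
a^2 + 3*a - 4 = (a - 1)*(a + 4)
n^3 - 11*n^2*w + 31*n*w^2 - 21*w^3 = (n - 7*w)*(n - 3*w)*(n - w)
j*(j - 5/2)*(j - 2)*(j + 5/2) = j^4 - 2*j^3 - 25*j^2/4 + 25*j/2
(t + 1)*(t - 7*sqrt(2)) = t^2 - 7*sqrt(2)*t + t - 7*sqrt(2)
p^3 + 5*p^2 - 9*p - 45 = (p - 3)*(p + 3)*(p + 5)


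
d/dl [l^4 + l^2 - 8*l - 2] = 4*l^3 + 2*l - 8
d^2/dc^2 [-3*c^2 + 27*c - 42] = -6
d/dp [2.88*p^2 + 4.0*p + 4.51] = 5.76*p + 4.0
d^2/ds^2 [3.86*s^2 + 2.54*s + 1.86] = 7.72000000000000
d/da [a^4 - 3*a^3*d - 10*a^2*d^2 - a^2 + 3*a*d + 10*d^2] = 4*a^3 - 9*a^2*d - 20*a*d^2 - 2*a + 3*d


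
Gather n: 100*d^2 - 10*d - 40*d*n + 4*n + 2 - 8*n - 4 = 100*d^2 - 10*d + n*(-40*d - 4) - 2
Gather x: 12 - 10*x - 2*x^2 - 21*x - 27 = -2*x^2 - 31*x - 15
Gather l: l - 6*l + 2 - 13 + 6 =-5*l - 5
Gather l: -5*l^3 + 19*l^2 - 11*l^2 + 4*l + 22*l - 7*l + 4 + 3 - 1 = -5*l^3 + 8*l^2 + 19*l + 6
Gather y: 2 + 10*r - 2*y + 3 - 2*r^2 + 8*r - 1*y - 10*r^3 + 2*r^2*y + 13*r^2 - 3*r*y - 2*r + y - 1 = -10*r^3 + 11*r^2 + 16*r + y*(2*r^2 - 3*r - 2) + 4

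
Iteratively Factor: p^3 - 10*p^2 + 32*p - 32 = (p - 2)*(p^2 - 8*p + 16) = (p - 4)*(p - 2)*(p - 4)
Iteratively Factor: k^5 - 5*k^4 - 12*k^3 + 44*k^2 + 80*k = (k + 2)*(k^4 - 7*k^3 + 2*k^2 + 40*k) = (k - 5)*(k + 2)*(k^3 - 2*k^2 - 8*k) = (k - 5)*(k - 4)*(k + 2)*(k^2 + 2*k) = (k - 5)*(k - 4)*(k + 2)^2*(k)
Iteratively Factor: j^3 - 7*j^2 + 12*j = (j)*(j^2 - 7*j + 12) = j*(j - 4)*(j - 3)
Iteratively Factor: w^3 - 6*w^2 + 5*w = (w - 5)*(w^2 - w) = w*(w - 5)*(w - 1)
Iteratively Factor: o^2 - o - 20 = (o + 4)*(o - 5)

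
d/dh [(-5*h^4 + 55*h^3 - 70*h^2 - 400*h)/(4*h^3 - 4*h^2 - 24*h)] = 5*(-h^2 + 6*h + 1)/(4*(h^2 - 6*h + 9))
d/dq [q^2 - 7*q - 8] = 2*q - 7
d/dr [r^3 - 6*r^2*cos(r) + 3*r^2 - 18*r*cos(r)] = 6*r^2*sin(r) + 3*r^2 + 18*r*sin(r) - 12*r*cos(r) + 6*r - 18*cos(r)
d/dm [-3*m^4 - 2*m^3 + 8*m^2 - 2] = 2*m*(-6*m^2 - 3*m + 8)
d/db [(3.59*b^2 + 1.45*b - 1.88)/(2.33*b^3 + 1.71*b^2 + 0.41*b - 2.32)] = (-8.3647*b^4 - 6.757*b^3 + 12.1336*b^2 - 10.228*b - 2.5932)/(5.4289*b^6 + 7.9686*b^5 + 4.8347*b^4 - 9.409*b^3 - 7.7663*b^2 - 1.9024*b + 5.3824)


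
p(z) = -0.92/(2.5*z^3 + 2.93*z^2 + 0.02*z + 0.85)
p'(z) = -0.92*(-7.5*z^2 - 5.86*z - 0.02)/(2.5*z^3 + 2.93*z^2 + 0.02*z + 0.85)^2 = (6.9*z^2 + 5.3912*z + 0.0184)/(2.5*z^3 + 2.93*z^2 + 0.02*z + 0.85)^2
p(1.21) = -0.10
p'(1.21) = 0.18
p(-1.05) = -0.79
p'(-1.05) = 1.45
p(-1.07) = -0.82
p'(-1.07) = 1.71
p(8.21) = -0.00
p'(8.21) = 0.00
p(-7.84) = 0.00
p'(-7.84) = 0.00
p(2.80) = -0.01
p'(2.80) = 0.01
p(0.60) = -0.37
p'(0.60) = 0.95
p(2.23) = -0.02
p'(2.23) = 0.02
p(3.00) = -0.01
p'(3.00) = 0.01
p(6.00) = -0.00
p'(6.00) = 0.00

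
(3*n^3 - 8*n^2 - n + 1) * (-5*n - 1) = -15*n^4 + 37*n^3 + 13*n^2 - 4*n - 1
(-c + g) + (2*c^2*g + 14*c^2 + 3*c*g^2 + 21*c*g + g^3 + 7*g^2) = 2*c^2*g + 14*c^2 + 3*c*g^2 + 21*c*g - c + g^3 + 7*g^2 + g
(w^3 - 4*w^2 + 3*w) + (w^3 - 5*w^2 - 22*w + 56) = 2*w^3 - 9*w^2 - 19*w + 56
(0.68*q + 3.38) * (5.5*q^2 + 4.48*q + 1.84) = 3.74*q^3 + 21.6364*q^2 + 16.3936*q + 6.2192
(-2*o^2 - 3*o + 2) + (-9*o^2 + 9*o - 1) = -11*o^2 + 6*o + 1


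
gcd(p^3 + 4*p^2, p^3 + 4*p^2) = p^3 + 4*p^2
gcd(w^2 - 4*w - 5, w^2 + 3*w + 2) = w + 1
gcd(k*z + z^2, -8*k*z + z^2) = z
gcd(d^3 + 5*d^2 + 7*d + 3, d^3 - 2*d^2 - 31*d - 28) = d + 1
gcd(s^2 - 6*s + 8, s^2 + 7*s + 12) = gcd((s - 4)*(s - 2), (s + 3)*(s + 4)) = 1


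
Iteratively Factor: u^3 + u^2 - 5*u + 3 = (u + 3)*(u^2 - 2*u + 1) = (u - 1)*(u + 3)*(u - 1)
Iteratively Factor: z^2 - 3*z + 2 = (z - 1)*(z - 2)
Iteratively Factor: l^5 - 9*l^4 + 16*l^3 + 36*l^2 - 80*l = (l)*(l^4 - 9*l^3 + 16*l^2 + 36*l - 80) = l*(l + 2)*(l^3 - 11*l^2 + 38*l - 40) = l*(l - 4)*(l + 2)*(l^2 - 7*l + 10) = l*(l - 5)*(l - 4)*(l + 2)*(l - 2)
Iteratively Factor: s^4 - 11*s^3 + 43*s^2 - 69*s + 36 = (s - 3)*(s^3 - 8*s^2 + 19*s - 12) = (s - 4)*(s - 3)*(s^2 - 4*s + 3) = (s - 4)*(s - 3)^2*(s - 1)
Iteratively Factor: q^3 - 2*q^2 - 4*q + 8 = (q - 2)*(q^2 - 4) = (q - 2)*(q + 2)*(q - 2)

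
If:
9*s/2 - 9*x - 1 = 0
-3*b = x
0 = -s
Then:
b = 1/27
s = 0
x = -1/9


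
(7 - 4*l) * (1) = 7 - 4*l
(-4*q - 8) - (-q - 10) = 2 - 3*q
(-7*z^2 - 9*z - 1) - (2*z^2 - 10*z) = -9*z^2 + z - 1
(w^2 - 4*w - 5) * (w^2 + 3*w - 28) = w^4 - w^3 - 45*w^2 + 97*w + 140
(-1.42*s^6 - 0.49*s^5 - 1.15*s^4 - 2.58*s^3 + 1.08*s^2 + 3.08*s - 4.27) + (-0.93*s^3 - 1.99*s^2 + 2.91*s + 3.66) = -1.42*s^6 - 0.49*s^5 - 1.15*s^4 - 3.51*s^3 - 0.91*s^2 + 5.99*s - 0.609999999999999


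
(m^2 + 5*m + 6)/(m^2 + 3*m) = (m + 2)/m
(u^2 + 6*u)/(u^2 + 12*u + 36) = u/(u + 6)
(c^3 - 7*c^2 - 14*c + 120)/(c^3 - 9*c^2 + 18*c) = (c^2 - c - 20)/(c*(c - 3))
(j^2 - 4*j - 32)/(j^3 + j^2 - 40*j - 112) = (j - 8)/(j^2 - 3*j - 28)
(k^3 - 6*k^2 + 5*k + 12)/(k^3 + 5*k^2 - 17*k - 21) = (k - 4)/(k + 7)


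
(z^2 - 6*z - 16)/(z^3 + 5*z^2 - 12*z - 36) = (z - 8)/(z^2 + 3*z - 18)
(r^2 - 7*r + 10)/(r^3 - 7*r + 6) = (r - 5)/(r^2 + 2*r - 3)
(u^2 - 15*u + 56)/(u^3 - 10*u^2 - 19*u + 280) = 1/(u + 5)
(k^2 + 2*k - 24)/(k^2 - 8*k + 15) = (k^2 + 2*k - 24)/(k^2 - 8*k + 15)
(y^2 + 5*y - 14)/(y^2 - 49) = (y - 2)/(y - 7)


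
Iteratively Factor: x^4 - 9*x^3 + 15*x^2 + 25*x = (x)*(x^3 - 9*x^2 + 15*x + 25) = x*(x - 5)*(x^2 - 4*x - 5) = x*(x - 5)^2*(x + 1)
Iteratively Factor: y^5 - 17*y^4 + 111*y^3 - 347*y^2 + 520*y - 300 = (y - 5)*(y^4 - 12*y^3 + 51*y^2 - 92*y + 60) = (y - 5)*(y - 3)*(y^3 - 9*y^2 + 24*y - 20) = (y - 5)^2*(y - 3)*(y^2 - 4*y + 4) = (y - 5)^2*(y - 3)*(y - 2)*(y - 2)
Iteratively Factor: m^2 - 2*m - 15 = (m - 5)*(m + 3)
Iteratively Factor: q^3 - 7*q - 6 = (q + 2)*(q^2 - 2*q - 3) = (q - 3)*(q + 2)*(q + 1)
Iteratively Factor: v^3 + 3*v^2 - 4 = (v - 1)*(v^2 + 4*v + 4) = (v - 1)*(v + 2)*(v + 2)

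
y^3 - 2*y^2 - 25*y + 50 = (y - 5)*(y - 2)*(y + 5)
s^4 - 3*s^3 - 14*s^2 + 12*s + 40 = (s - 5)*(s - 2)*(s + 2)^2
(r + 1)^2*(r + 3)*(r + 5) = r^4 + 10*r^3 + 32*r^2 + 38*r + 15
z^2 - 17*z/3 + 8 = (z - 3)*(z - 8/3)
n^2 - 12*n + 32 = (n - 8)*(n - 4)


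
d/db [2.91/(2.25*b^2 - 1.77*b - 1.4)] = (5.1507 - 13.095*b)/(-2.25*b^2 + 1.77*b + 1.4)^2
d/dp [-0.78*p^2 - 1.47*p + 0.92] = -1.56*p - 1.47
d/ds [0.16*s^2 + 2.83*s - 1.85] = 0.32*s + 2.83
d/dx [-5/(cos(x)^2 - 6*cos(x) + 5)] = 10*(3 - cos(x))*sin(x)/(cos(x)^2 - 6*cos(x) + 5)^2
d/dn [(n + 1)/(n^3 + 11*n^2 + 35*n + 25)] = -2/(n^3 + 15*n^2 + 75*n + 125)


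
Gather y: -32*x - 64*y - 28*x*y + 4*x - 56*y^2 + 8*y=-28*x - 56*y^2 + y*(-28*x - 56)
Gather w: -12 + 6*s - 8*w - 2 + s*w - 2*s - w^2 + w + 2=4*s - w^2 + w*(s - 7) - 12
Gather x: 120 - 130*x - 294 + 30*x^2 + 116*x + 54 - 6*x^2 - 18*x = 24*x^2 - 32*x - 120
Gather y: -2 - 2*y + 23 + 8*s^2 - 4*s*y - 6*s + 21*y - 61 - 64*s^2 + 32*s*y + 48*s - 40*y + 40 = -56*s^2 + 42*s + y*(28*s - 21)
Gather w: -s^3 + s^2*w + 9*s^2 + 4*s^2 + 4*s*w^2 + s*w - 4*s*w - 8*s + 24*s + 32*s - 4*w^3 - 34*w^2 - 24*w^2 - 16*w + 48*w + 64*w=-s^3 + 13*s^2 + 48*s - 4*w^3 + w^2*(4*s - 58) + w*(s^2 - 3*s + 96)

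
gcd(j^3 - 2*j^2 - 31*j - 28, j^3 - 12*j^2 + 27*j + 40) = j + 1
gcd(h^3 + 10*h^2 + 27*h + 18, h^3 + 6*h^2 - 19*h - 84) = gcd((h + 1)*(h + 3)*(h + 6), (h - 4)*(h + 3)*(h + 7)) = h + 3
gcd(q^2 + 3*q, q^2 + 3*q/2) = q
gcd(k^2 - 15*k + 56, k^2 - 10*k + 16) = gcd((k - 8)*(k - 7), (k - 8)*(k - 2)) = k - 8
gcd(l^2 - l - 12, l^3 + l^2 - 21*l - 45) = l + 3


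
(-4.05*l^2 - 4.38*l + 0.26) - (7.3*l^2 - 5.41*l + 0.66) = -11.35*l^2 + 1.03*l - 0.4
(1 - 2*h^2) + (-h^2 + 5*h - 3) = -3*h^2 + 5*h - 2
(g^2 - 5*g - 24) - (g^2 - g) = -4*g - 24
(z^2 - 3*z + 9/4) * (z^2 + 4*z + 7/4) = z^4 + z^3 - 8*z^2 + 15*z/4 + 63/16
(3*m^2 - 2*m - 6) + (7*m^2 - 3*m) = 10*m^2 - 5*m - 6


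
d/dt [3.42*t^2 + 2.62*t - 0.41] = 6.84*t + 2.62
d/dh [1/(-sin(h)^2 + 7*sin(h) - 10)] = (2*sin(h) - 7)*cos(h)/(sin(h)^2 - 7*sin(h) + 10)^2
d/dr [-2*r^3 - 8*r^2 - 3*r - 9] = -6*r^2 - 16*r - 3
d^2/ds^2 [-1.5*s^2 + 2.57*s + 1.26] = -3.00000000000000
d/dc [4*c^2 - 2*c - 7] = 8*c - 2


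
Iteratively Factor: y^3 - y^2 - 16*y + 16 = (y - 4)*(y^2 + 3*y - 4) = (y - 4)*(y + 4)*(y - 1)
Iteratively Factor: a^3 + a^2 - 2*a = (a)*(a^2 + a - 2) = a*(a + 2)*(a - 1)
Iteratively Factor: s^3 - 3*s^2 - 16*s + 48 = (s + 4)*(s^2 - 7*s + 12) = (s - 4)*(s + 4)*(s - 3)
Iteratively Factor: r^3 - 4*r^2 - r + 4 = (r + 1)*(r^2 - 5*r + 4) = (r - 1)*(r + 1)*(r - 4)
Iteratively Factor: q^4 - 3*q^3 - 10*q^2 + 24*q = (q - 4)*(q^3 + q^2 - 6*q) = (q - 4)*(q - 2)*(q^2 + 3*q) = (q - 4)*(q - 2)*(q + 3)*(q)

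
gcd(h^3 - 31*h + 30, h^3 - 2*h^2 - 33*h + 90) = h^2 + h - 30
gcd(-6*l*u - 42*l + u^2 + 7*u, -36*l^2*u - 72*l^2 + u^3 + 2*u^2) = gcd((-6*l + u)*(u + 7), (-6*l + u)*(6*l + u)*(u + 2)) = -6*l + u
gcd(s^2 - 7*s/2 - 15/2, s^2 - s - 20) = s - 5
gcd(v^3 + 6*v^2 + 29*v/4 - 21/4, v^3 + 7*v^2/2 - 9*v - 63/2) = v^2 + 13*v/2 + 21/2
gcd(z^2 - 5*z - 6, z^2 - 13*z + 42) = z - 6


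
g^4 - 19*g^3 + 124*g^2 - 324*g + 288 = (g - 8)*(g - 6)*(g - 3)*(g - 2)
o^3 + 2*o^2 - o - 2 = (o - 1)*(o + 1)*(o + 2)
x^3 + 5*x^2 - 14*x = x*(x - 2)*(x + 7)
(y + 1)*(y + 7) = y^2 + 8*y + 7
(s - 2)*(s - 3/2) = s^2 - 7*s/2 + 3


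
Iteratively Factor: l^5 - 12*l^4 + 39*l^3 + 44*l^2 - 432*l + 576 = (l + 3)*(l^4 - 15*l^3 + 84*l^2 - 208*l + 192) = (l - 4)*(l + 3)*(l^3 - 11*l^2 + 40*l - 48) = (l - 4)*(l - 3)*(l + 3)*(l^2 - 8*l + 16) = (l - 4)^2*(l - 3)*(l + 3)*(l - 4)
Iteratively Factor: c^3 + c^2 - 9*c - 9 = (c - 3)*(c^2 + 4*c + 3) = (c - 3)*(c + 3)*(c + 1)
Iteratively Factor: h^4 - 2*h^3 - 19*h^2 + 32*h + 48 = (h - 3)*(h^3 + h^2 - 16*h - 16) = (h - 3)*(h + 4)*(h^2 - 3*h - 4) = (h - 4)*(h - 3)*(h + 4)*(h + 1)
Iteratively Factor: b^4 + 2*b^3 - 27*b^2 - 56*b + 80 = (b - 1)*(b^3 + 3*b^2 - 24*b - 80) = (b - 5)*(b - 1)*(b^2 + 8*b + 16) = (b - 5)*(b - 1)*(b + 4)*(b + 4)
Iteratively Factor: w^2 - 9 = (w + 3)*(w - 3)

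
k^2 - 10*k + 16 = (k - 8)*(k - 2)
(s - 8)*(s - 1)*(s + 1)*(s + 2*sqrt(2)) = s^4 - 8*s^3 + 2*sqrt(2)*s^3 - 16*sqrt(2)*s^2 - s^2 - 2*sqrt(2)*s + 8*s + 16*sqrt(2)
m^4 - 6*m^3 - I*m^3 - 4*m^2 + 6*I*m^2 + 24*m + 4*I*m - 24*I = (m - 6)*(m - 2)*(m + 2)*(m - I)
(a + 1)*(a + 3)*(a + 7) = a^3 + 11*a^2 + 31*a + 21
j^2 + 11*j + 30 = (j + 5)*(j + 6)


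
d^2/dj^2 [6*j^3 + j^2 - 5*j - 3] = 36*j + 2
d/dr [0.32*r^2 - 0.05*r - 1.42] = 0.64*r - 0.05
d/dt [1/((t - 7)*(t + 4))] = (3 - 2*t)/(t^4 - 6*t^3 - 47*t^2 + 168*t + 784)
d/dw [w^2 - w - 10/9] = 2*w - 1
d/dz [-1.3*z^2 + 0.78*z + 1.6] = 0.78 - 2.6*z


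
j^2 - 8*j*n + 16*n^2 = (j - 4*n)^2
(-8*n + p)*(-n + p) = 8*n^2 - 9*n*p + p^2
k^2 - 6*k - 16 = (k - 8)*(k + 2)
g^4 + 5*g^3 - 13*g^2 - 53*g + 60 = (g - 3)*(g - 1)*(g + 4)*(g + 5)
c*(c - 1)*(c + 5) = c^3 + 4*c^2 - 5*c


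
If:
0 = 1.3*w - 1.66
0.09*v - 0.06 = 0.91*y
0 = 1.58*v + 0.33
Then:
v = -0.21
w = 1.28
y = -0.09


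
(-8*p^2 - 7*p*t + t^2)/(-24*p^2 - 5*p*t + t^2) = (p + t)/(3*p + t)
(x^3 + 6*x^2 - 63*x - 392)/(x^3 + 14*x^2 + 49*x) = (x - 8)/x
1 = 1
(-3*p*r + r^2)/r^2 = (-3*p + r)/r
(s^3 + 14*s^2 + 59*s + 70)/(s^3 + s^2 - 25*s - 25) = (s^2 + 9*s + 14)/(s^2 - 4*s - 5)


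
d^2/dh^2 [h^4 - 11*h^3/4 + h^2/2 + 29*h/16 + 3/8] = 12*h^2 - 33*h/2 + 1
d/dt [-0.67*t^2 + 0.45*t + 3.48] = 0.45 - 1.34*t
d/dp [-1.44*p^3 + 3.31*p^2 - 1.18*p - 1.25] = -4.32*p^2 + 6.62*p - 1.18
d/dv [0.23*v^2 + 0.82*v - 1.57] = 0.46*v + 0.82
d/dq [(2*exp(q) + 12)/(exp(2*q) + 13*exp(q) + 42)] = -2*exp(q)/(exp(2*q) + 14*exp(q) + 49)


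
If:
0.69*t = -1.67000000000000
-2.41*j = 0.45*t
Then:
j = 0.45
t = -2.42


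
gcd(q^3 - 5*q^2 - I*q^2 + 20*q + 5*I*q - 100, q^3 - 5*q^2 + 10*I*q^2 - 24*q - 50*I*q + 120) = q^2 + q*(-5 + 4*I) - 20*I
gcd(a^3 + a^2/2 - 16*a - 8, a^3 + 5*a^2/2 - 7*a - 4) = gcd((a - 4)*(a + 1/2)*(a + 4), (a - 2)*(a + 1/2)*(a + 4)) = a^2 + 9*a/2 + 2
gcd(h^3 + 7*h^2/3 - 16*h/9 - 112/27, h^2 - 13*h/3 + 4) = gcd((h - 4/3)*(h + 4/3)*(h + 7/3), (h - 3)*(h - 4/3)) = h - 4/3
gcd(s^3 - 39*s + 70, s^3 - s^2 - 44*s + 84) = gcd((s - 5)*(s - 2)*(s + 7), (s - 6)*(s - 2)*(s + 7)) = s^2 + 5*s - 14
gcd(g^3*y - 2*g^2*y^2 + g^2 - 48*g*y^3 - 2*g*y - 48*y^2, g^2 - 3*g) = 1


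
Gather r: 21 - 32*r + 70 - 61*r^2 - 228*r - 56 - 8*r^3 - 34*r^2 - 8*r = -8*r^3 - 95*r^2 - 268*r + 35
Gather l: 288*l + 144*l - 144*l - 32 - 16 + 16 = 288*l - 32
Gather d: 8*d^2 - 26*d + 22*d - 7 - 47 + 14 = 8*d^2 - 4*d - 40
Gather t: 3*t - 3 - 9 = 3*t - 12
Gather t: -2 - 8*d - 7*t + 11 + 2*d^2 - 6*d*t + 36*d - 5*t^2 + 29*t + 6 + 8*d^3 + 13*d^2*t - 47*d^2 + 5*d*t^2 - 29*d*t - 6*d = 8*d^3 - 45*d^2 + 22*d + t^2*(5*d - 5) + t*(13*d^2 - 35*d + 22) + 15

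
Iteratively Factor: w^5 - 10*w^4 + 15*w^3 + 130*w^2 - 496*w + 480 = (w - 4)*(w^4 - 6*w^3 - 9*w^2 + 94*w - 120) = (w - 4)*(w + 4)*(w^3 - 10*w^2 + 31*w - 30) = (w - 4)*(w - 2)*(w + 4)*(w^2 - 8*w + 15) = (w - 5)*(w - 4)*(w - 2)*(w + 4)*(w - 3)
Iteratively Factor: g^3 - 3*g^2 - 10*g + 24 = (g - 4)*(g^2 + g - 6) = (g - 4)*(g + 3)*(g - 2)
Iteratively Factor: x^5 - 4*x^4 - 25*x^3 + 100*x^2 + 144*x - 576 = (x - 3)*(x^4 - x^3 - 28*x^2 + 16*x + 192) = (x - 4)*(x - 3)*(x^3 + 3*x^2 - 16*x - 48) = (x - 4)*(x - 3)*(x + 3)*(x^2 - 16) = (x - 4)^2*(x - 3)*(x + 3)*(x + 4)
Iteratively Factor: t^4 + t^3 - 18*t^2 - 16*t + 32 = (t - 1)*(t^3 + 2*t^2 - 16*t - 32) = (t - 4)*(t - 1)*(t^2 + 6*t + 8) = (t - 4)*(t - 1)*(t + 4)*(t + 2)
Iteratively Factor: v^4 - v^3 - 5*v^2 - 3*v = (v + 1)*(v^3 - 2*v^2 - 3*v) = (v - 3)*(v + 1)*(v^2 + v) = v*(v - 3)*(v + 1)*(v + 1)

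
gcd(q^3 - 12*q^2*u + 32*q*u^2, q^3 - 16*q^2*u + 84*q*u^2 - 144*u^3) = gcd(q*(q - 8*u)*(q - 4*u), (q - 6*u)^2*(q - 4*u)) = q - 4*u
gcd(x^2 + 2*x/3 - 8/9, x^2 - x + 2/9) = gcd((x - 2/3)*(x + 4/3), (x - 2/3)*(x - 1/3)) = x - 2/3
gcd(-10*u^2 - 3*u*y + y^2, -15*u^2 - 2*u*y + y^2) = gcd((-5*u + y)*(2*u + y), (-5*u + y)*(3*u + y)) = -5*u + y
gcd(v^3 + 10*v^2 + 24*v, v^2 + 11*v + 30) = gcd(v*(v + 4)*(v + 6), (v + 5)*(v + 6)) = v + 6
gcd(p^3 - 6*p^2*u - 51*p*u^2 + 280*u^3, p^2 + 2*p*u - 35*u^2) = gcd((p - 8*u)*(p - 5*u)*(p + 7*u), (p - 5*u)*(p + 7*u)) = p^2 + 2*p*u - 35*u^2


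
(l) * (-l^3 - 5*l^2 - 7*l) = -l^4 - 5*l^3 - 7*l^2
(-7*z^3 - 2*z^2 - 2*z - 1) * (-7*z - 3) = 49*z^4 + 35*z^3 + 20*z^2 + 13*z + 3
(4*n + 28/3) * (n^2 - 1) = 4*n^3 + 28*n^2/3 - 4*n - 28/3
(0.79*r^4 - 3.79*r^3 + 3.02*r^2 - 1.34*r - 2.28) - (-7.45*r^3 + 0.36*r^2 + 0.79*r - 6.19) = 0.79*r^4 + 3.66*r^3 + 2.66*r^2 - 2.13*r + 3.91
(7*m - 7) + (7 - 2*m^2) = -2*m^2 + 7*m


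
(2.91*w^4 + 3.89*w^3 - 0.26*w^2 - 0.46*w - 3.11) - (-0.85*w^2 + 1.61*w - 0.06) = 2.91*w^4 + 3.89*w^3 + 0.59*w^2 - 2.07*w - 3.05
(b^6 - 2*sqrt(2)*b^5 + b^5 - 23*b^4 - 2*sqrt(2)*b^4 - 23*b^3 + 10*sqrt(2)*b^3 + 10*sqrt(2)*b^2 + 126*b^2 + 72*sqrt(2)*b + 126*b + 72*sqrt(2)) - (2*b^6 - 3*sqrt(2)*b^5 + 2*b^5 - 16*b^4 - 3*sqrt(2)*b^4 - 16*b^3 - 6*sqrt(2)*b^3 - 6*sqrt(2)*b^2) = -b^6 - b^5 + sqrt(2)*b^5 - 7*b^4 + sqrt(2)*b^4 - 7*b^3 + 16*sqrt(2)*b^3 + 16*sqrt(2)*b^2 + 126*b^2 + 72*sqrt(2)*b + 126*b + 72*sqrt(2)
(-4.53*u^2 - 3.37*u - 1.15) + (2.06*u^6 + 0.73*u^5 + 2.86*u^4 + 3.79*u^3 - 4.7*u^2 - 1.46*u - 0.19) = 2.06*u^6 + 0.73*u^5 + 2.86*u^4 + 3.79*u^3 - 9.23*u^2 - 4.83*u - 1.34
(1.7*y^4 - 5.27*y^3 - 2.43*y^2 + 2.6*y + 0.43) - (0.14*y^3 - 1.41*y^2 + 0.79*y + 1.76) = 1.7*y^4 - 5.41*y^3 - 1.02*y^2 + 1.81*y - 1.33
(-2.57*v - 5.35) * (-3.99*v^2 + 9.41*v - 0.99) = 10.2543*v^3 - 2.8372*v^2 - 47.7992*v + 5.2965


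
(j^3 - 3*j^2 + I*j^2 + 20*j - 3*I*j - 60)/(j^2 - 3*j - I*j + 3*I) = (j^2 + I*j + 20)/(j - I)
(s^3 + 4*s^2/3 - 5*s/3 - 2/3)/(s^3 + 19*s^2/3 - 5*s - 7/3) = (s + 2)/(s + 7)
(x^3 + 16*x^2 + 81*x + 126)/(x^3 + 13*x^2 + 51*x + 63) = (x + 6)/(x + 3)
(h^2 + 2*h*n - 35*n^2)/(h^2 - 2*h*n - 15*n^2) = (h + 7*n)/(h + 3*n)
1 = 1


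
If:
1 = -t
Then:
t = -1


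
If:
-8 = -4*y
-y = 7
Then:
No Solution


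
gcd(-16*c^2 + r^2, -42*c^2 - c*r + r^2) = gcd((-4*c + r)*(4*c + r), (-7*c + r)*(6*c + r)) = 1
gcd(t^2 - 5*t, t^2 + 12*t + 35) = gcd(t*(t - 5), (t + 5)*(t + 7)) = 1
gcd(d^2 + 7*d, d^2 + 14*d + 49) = d + 7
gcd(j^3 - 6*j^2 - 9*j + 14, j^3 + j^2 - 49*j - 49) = j - 7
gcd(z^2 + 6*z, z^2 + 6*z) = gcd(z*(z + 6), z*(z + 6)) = z^2 + 6*z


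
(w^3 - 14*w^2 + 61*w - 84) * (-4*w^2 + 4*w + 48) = -4*w^5 + 60*w^4 - 252*w^3 - 92*w^2 + 2592*w - 4032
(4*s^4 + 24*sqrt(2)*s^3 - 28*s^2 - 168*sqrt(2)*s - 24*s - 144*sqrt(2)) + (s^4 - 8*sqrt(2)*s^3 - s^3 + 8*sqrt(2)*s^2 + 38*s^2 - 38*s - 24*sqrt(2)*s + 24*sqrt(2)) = 5*s^4 - s^3 + 16*sqrt(2)*s^3 + 10*s^2 + 8*sqrt(2)*s^2 - 192*sqrt(2)*s - 62*s - 120*sqrt(2)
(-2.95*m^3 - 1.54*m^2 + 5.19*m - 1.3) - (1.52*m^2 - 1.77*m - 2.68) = -2.95*m^3 - 3.06*m^2 + 6.96*m + 1.38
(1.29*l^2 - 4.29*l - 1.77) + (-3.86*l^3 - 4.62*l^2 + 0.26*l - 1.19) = -3.86*l^3 - 3.33*l^2 - 4.03*l - 2.96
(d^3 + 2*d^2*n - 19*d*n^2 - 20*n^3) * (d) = d^4 + 2*d^3*n - 19*d^2*n^2 - 20*d*n^3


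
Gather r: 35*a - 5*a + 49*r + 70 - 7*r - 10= 30*a + 42*r + 60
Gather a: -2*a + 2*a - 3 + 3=0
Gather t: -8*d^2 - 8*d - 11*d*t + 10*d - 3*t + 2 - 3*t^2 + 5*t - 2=-8*d^2 + 2*d - 3*t^2 + t*(2 - 11*d)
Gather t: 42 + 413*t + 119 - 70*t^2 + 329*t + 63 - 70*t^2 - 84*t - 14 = -140*t^2 + 658*t + 210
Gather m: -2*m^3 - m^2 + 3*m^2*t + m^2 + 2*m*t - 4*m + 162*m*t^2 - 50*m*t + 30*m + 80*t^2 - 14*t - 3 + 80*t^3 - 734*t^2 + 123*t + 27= -2*m^3 + 3*m^2*t + m*(162*t^2 - 48*t + 26) + 80*t^3 - 654*t^2 + 109*t + 24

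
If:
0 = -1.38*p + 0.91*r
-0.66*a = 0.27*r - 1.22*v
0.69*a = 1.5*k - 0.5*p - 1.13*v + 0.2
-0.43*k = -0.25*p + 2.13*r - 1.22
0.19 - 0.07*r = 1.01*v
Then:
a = 0.03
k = 0.12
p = 0.39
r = 0.59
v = 0.15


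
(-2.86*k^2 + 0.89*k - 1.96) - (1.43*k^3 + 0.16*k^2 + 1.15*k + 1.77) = -1.43*k^3 - 3.02*k^2 - 0.26*k - 3.73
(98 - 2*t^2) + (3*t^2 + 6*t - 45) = t^2 + 6*t + 53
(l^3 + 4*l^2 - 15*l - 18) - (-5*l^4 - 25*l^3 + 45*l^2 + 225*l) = 5*l^4 + 26*l^3 - 41*l^2 - 240*l - 18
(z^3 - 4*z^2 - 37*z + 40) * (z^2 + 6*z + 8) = z^5 + 2*z^4 - 53*z^3 - 214*z^2 - 56*z + 320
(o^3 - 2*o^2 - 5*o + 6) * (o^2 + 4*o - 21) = o^5 + 2*o^4 - 34*o^3 + 28*o^2 + 129*o - 126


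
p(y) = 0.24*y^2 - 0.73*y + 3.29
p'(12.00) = 5.03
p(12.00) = 29.09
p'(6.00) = 2.15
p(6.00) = 7.55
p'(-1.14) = -1.28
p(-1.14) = 4.43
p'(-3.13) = -2.23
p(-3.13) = 7.93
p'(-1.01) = -1.21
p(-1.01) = 4.27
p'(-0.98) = -1.20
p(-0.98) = 4.24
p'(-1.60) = -1.50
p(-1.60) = 5.07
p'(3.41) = 0.91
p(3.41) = 3.59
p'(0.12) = -0.67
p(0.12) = 3.21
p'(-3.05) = -2.19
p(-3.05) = 7.75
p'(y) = 0.48*y - 0.73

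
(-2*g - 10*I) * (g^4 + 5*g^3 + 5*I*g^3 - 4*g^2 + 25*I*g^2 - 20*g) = -2*g^5 - 10*g^4 - 20*I*g^4 + 58*g^3 - 100*I*g^3 + 290*g^2 + 40*I*g^2 + 200*I*g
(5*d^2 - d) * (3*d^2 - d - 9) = 15*d^4 - 8*d^3 - 44*d^2 + 9*d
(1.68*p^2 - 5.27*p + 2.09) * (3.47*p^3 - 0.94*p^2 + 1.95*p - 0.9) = 5.8296*p^5 - 19.8661*p^4 + 15.4821*p^3 - 13.7531*p^2 + 8.8185*p - 1.881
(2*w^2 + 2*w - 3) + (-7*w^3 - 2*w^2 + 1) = -7*w^3 + 2*w - 2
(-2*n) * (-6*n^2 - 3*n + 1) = 12*n^3 + 6*n^2 - 2*n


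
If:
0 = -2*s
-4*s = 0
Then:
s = 0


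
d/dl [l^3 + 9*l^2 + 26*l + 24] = 3*l^2 + 18*l + 26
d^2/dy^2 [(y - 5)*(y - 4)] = 2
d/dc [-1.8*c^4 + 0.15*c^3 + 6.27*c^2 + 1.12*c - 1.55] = -7.2*c^3 + 0.45*c^2 + 12.54*c + 1.12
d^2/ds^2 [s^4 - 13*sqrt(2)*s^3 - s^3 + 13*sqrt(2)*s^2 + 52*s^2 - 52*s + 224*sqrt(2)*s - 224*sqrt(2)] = 12*s^2 - 78*sqrt(2)*s - 6*s + 26*sqrt(2) + 104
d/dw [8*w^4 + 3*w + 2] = 32*w^3 + 3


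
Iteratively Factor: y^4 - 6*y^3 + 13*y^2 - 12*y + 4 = (y - 2)*(y^3 - 4*y^2 + 5*y - 2) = (y - 2)*(y - 1)*(y^2 - 3*y + 2) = (y - 2)^2*(y - 1)*(y - 1)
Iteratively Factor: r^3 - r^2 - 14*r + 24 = (r + 4)*(r^2 - 5*r + 6) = (r - 2)*(r + 4)*(r - 3)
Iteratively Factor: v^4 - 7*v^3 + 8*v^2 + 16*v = (v)*(v^3 - 7*v^2 + 8*v + 16) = v*(v - 4)*(v^2 - 3*v - 4) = v*(v - 4)^2*(v + 1)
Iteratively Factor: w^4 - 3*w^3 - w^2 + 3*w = (w - 1)*(w^3 - 2*w^2 - 3*w) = (w - 3)*(w - 1)*(w^2 + w) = w*(w - 3)*(w - 1)*(w + 1)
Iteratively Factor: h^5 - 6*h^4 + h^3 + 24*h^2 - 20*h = (h - 1)*(h^4 - 5*h^3 - 4*h^2 + 20*h) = (h - 5)*(h - 1)*(h^3 - 4*h) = h*(h - 5)*(h - 1)*(h^2 - 4) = h*(h - 5)*(h - 2)*(h - 1)*(h + 2)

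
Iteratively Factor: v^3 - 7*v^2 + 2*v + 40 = (v + 2)*(v^2 - 9*v + 20) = (v - 4)*(v + 2)*(v - 5)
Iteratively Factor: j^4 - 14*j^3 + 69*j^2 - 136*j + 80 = (j - 1)*(j^3 - 13*j^2 + 56*j - 80) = (j - 4)*(j - 1)*(j^2 - 9*j + 20) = (j - 4)^2*(j - 1)*(j - 5)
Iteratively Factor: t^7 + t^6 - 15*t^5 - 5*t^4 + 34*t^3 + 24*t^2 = (t)*(t^6 + t^5 - 15*t^4 - 5*t^3 + 34*t^2 + 24*t) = t*(t - 2)*(t^5 + 3*t^4 - 9*t^3 - 23*t^2 - 12*t) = t^2*(t - 2)*(t^4 + 3*t^3 - 9*t^2 - 23*t - 12) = t^2*(t - 2)*(t + 4)*(t^3 - t^2 - 5*t - 3) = t^2*(t - 3)*(t - 2)*(t + 4)*(t^2 + 2*t + 1) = t^2*(t - 3)*(t - 2)*(t + 1)*(t + 4)*(t + 1)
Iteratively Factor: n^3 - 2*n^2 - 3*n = (n)*(n^2 - 2*n - 3) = n*(n + 1)*(n - 3)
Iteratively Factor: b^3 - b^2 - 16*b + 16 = (b - 1)*(b^2 - 16) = (b - 1)*(b + 4)*(b - 4)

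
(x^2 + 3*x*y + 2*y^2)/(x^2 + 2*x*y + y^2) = (x + 2*y)/(x + y)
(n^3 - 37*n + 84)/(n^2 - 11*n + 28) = (n^2 + 4*n - 21)/(n - 7)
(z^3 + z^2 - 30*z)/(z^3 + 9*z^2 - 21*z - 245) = z*(z + 6)/(z^2 + 14*z + 49)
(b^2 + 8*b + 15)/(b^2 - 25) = (b + 3)/(b - 5)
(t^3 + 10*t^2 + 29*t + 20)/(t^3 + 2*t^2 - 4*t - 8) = (t^3 + 10*t^2 + 29*t + 20)/(t^3 + 2*t^2 - 4*t - 8)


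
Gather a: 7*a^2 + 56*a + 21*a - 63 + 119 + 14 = 7*a^2 + 77*a + 70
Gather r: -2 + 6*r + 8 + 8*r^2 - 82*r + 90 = 8*r^2 - 76*r + 96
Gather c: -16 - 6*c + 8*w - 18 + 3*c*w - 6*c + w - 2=c*(3*w - 12) + 9*w - 36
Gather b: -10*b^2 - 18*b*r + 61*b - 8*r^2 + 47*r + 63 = -10*b^2 + b*(61 - 18*r) - 8*r^2 + 47*r + 63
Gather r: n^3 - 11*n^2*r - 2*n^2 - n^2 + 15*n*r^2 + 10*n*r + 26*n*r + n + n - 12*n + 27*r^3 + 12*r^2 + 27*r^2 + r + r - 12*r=n^3 - 3*n^2 - 10*n + 27*r^3 + r^2*(15*n + 39) + r*(-11*n^2 + 36*n - 10)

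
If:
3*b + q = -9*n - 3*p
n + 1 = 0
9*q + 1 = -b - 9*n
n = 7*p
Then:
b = 269/91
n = -1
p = -1/7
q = 51/91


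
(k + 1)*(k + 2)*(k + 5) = k^3 + 8*k^2 + 17*k + 10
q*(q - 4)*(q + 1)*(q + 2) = q^4 - q^3 - 10*q^2 - 8*q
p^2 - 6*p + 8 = (p - 4)*(p - 2)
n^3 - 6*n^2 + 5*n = n*(n - 5)*(n - 1)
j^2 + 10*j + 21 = (j + 3)*(j + 7)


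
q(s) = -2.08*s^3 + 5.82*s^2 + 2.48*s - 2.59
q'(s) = -6.24*s^2 + 11.64*s + 2.48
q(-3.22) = 119.21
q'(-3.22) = -99.70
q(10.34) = -1654.15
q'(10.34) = -544.32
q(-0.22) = -2.83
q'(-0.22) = -0.38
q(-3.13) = 110.45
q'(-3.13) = -95.09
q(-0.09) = -2.76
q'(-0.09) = 1.38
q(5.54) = -163.89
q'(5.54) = -124.55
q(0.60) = 0.54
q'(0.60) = 7.22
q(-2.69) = 73.34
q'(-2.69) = -73.98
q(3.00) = 1.07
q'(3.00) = -18.76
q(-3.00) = 98.51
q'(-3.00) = -88.60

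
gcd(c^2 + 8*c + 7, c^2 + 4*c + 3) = c + 1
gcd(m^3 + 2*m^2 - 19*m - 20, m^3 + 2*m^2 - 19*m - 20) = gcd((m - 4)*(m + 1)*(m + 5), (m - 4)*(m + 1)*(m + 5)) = m^3 + 2*m^2 - 19*m - 20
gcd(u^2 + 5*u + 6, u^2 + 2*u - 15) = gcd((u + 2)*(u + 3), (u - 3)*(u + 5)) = 1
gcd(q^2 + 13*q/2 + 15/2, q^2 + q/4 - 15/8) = q + 3/2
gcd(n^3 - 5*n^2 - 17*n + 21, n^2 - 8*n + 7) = n^2 - 8*n + 7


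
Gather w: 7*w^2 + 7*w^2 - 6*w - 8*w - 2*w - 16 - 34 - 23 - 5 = 14*w^2 - 16*w - 78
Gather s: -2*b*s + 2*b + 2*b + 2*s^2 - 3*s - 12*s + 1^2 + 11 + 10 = 4*b + 2*s^2 + s*(-2*b - 15) + 22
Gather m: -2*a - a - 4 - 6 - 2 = -3*a - 12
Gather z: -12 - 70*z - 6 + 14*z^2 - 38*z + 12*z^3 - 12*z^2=12*z^3 + 2*z^2 - 108*z - 18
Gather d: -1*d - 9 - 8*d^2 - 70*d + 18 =-8*d^2 - 71*d + 9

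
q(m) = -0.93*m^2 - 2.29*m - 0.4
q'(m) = -1.86*m - 2.29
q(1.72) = -7.09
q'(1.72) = -5.49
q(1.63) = -6.60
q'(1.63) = -5.32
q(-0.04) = -0.31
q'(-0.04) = -2.22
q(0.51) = -1.81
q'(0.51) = -3.24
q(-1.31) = 1.00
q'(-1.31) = 0.15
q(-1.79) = 0.72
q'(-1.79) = 1.04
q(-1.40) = 0.98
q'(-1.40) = 0.31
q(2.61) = -12.71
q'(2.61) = -7.14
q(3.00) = -15.64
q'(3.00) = -7.87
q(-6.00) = -20.14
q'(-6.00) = 8.87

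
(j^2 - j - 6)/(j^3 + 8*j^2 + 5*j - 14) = (j - 3)/(j^2 + 6*j - 7)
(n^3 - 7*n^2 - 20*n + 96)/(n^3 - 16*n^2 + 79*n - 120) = (n + 4)/(n - 5)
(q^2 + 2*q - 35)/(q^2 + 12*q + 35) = (q - 5)/(q + 5)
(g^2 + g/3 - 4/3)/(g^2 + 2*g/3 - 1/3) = (3*g^2 + g - 4)/(3*g^2 + 2*g - 1)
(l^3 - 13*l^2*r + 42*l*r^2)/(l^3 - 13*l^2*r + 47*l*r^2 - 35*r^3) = l*(l - 6*r)/(l^2 - 6*l*r + 5*r^2)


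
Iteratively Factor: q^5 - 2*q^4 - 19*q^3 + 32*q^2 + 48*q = (q - 3)*(q^4 + q^3 - 16*q^2 - 16*q) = (q - 3)*(q + 4)*(q^3 - 3*q^2 - 4*q) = (q - 3)*(q + 1)*(q + 4)*(q^2 - 4*q) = q*(q - 3)*(q + 1)*(q + 4)*(q - 4)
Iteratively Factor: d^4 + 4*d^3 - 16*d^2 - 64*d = (d + 4)*(d^3 - 16*d) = (d - 4)*(d + 4)*(d^2 + 4*d) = (d - 4)*(d + 4)^2*(d)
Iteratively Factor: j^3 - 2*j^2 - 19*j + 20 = (j - 5)*(j^2 + 3*j - 4) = (j - 5)*(j + 4)*(j - 1)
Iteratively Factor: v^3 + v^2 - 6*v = (v)*(v^2 + v - 6) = v*(v - 2)*(v + 3)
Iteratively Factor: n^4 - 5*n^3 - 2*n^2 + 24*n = (n)*(n^3 - 5*n^2 - 2*n + 24) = n*(n - 3)*(n^2 - 2*n - 8) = n*(n - 4)*(n - 3)*(n + 2)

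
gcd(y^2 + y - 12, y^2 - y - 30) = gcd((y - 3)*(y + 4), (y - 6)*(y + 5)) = 1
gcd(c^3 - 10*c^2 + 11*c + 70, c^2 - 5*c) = c - 5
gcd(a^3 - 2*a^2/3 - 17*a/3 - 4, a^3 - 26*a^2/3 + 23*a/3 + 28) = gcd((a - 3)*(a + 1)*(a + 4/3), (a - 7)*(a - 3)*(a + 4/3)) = a^2 - 5*a/3 - 4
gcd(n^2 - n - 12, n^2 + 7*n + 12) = n + 3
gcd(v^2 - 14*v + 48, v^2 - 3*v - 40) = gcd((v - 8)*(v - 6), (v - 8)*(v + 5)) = v - 8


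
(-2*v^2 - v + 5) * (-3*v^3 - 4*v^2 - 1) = 6*v^5 + 11*v^4 - 11*v^3 - 18*v^2 + v - 5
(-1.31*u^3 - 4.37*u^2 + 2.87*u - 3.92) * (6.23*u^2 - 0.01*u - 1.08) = -8.1613*u^5 - 27.212*u^4 + 19.3386*u^3 - 19.7307*u^2 - 3.0604*u + 4.2336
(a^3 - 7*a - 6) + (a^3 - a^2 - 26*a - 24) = 2*a^3 - a^2 - 33*a - 30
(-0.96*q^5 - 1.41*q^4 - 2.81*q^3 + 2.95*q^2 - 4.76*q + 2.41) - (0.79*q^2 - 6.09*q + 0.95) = -0.96*q^5 - 1.41*q^4 - 2.81*q^3 + 2.16*q^2 + 1.33*q + 1.46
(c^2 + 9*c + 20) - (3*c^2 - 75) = -2*c^2 + 9*c + 95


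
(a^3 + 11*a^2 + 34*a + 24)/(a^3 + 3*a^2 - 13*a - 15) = (a^2 + 10*a + 24)/(a^2 + 2*a - 15)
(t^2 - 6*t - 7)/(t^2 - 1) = (t - 7)/(t - 1)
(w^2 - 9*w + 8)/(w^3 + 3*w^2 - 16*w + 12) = (w - 8)/(w^2 + 4*w - 12)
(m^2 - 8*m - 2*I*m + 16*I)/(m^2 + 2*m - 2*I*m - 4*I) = (m - 8)/(m + 2)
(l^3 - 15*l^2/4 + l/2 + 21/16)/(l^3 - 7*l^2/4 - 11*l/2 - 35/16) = (4*l - 3)/(4*l + 5)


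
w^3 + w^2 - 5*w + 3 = (w - 1)^2*(w + 3)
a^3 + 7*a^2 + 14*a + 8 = (a + 1)*(a + 2)*(a + 4)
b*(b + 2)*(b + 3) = b^3 + 5*b^2 + 6*b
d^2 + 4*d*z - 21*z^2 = (d - 3*z)*(d + 7*z)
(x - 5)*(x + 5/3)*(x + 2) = x^3 - 4*x^2/3 - 15*x - 50/3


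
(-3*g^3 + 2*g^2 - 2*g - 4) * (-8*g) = 24*g^4 - 16*g^3 + 16*g^2 + 32*g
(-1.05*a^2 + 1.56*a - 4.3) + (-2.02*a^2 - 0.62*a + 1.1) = -3.07*a^2 + 0.94*a - 3.2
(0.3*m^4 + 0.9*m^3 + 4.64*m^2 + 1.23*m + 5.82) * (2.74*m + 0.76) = 0.822*m^5 + 2.694*m^4 + 13.3976*m^3 + 6.8966*m^2 + 16.8816*m + 4.4232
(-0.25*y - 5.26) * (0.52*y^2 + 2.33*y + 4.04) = -0.13*y^3 - 3.3177*y^2 - 13.2658*y - 21.2504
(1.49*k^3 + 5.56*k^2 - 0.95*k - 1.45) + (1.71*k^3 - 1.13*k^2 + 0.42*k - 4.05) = 3.2*k^3 + 4.43*k^2 - 0.53*k - 5.5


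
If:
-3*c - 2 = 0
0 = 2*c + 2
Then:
No Solution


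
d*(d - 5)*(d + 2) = d^3 - 3*d^2 - 10*d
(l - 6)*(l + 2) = l^2 - 4*l - 12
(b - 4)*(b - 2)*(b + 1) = b^3 - 5*b^2 + 2*b + 8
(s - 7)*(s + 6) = s^2 - s - 42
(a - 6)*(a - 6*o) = a^2 - 6*a*o - 6*a + 36*o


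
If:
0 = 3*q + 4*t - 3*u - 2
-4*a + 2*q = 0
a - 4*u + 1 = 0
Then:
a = 4*u - 1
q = 8*u - 2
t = 2 - 21*u/4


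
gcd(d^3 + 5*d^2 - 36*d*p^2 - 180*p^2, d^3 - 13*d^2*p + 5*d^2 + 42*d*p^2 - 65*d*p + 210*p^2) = -d^2 + 6*d*p - 5*d + 30*p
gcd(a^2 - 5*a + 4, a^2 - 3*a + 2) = a - 1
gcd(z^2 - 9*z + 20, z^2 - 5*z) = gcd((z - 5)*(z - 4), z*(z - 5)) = z - 5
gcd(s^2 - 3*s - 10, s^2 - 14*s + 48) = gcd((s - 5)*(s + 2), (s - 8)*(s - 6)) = 1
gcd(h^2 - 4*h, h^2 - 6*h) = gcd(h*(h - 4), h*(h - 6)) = h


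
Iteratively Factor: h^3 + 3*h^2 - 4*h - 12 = (h + 2)*(h^2 + h - 6) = (h - 2)*(h + 2)*(h + 3)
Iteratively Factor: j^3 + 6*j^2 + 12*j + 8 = (j + 2)*(j^2 + 4*j + 4) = (j + 2)^2*(j + 2)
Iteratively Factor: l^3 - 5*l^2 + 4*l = (l - 1)*(l^2 - 4*l) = l*(l - 1)*(l - 4)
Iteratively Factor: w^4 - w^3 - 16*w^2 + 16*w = (w - 4)*(w^3 + 3*w^2 - 4*w) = (w - 4)*(w - 1)*(w^2 + 4*w) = w*(w - 4)*(w - 1)*(w + 4)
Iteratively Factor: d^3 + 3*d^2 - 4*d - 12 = (d + 3)*(d^2 - 4) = (d + 2)*(d + 3)*(d - 2)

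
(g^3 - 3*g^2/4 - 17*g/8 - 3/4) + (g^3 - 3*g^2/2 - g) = 2*g^3 - 9*g^2/4 - 25*g/8 - 3/4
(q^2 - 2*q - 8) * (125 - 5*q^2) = -5*q^4 + 10*q^3 + 165*q^2 - 250*q - 1000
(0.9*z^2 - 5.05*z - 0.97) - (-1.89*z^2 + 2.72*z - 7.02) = 2.79*z^2 - 7.77*z + 6.05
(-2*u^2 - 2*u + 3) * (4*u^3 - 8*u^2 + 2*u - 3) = -8*u^5 + 8*u^4 + 24*u^3 - 22*u^2 + 12*u - 9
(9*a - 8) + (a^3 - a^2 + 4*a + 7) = a^3 - a^2 + 13*a - 1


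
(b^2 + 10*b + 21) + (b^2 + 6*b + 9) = 2*b^2 + 16*b + 30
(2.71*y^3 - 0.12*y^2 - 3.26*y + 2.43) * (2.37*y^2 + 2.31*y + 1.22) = 6.4227*y^5 + 5.9757*y^4 - 4.6972*y^3 - 1.9179*y^2 + 1.6361*y + 2.9646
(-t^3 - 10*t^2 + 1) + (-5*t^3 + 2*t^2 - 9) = -6*t^3 - 8*t^2 - 8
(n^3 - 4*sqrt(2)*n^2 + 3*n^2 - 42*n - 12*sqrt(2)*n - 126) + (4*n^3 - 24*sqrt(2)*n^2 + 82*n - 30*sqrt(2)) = 5*n^3 - 28*sqrt(2)*n^2 + 3*n^2 - 12*sqrt(2)*n + 40*n - 126 - 30*sqrt(2)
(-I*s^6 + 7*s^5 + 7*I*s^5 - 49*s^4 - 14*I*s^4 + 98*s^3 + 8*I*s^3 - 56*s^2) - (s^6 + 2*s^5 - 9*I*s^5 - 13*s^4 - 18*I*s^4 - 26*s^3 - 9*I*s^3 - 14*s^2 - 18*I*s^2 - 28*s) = -s^6 - I*s^6 + 5*s^5 + 16*I*s^5 - 36*s^4 + 4*I*s^4 + 124*s^3 + 17*I*s^3 - 42*s^2 + 18*I*s^2 + 28*s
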